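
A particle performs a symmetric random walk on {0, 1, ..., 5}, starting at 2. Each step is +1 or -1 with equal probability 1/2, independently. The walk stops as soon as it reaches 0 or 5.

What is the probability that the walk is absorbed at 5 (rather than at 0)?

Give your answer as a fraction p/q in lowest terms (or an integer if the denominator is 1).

Answer: 2/5

Derivation:
Symmetric walk (p = 1/2): the harmonic-function argument gives P(hit 5 before 0 | start at 2) = a/N.
P = 2/5 = 2/5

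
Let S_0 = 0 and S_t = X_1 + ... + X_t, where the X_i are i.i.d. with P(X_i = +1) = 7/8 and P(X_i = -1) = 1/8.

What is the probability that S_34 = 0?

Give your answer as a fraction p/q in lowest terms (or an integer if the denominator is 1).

To be at 0 after 34 steps: need exactly 17 steps of +1 and 17 of -1.
Number of such sequences: C(34,17) = 2333606220
Each has probability (7/8)^17 · (1/8)^17 = 232630513987207/5070602400912917605986812821504
P = 2333606220 · 232630513987207/5070602400912917605986812821504 = 135717003600585813906885/1267650600228229401496703205376

Answer: 135717003600585813906885/1267650600228229401496703205376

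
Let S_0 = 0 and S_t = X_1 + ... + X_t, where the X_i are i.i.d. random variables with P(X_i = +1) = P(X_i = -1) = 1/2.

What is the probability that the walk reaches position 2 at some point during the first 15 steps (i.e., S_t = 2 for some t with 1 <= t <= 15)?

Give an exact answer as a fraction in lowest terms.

Answer: 9949/16384

Derivation:
Count via complement. Let g(t,s) = #length-t paths at position s with S_1..S_t all ≠ 2.
g(t,s) = g(t-1,s-1) + g(t-1,s+1) for s ≠ 2; g(t,2) = 0.
t=0: g(0,0)=1
t=1: g(1,-1)=1 g(1,1)=1
t=2: g(2,-2)=1 g(2,0)=2
t=3: g(3,-3)=1 g(3,-1)=3 g(3,1)=2
t=4: g(4,-4)=1 g(4,-2)=4 g(4,0)=5
t=5: g(5,-5)=1 g(5,-3)=5 g(5,-1)=9 g(5,1)=5
t=6: g(6,-6)=1 g(6,-4)=6 g(6,-2)=14 g(6,0)=14
t=7: g(7,-7)=1 g(7,-5)=7 g(7,-3)=20 g(7,-1)=28 g(7,1)=14
t=8: g(8,-8)=1 g(8,-6)=8 g(8,-4)=27 g(8,-2)=48 g(8,0)=42
t=9: g(9,-9)=1 g(9,-7)=9 g(9,-5)=35 g(9,-3)=75 g(9,-1)=90 g(9,1)=42
t=10: g(10,-10)=1 g(10,-8)=10 g(10,-6)=44 g(10,-4)=110 g(10,-2)=165 g(10,0)=132
t=11: g(11,-11)=1 g(11,-9)=11 g(11,-7)=54 g(11,-5)=154 g(11,-3)=275 g(11,-1)=297 g(11,1)=132
t=12: g(12,-12)=1 g(12,-10)=12 g(12,-8)=65 g(12,-6)=208 g(12,-4)=429 g(12,-2)=572 g(12,0)=429
t=13: g(13,-13)=1 g(13,-11)=13 g(13,-9)=77 g(13,-7)=273 g(13,-5)=637 g(13,-3)=1001 g(13,-1)=1001 g(13,1)=429
t=14: g(14,-14)=1 g(14,-12)=14 g(14,-10)=90 g(14,-8)=350 g(14,-6)=910 g(14,-4)=1638 g(14,-2)=2002 g(14,0)=1430
t=15: g(15,-15)=1 g(15,-13)=15 g(15,-11)=104 g(15,-9)=440 g(15,-7)=1260 g(15,-5)=2548 g(15,-3)=3640 g(15,-1)=3432 g(15,1)=1430
Paths never hitting 2: Σ_s g(15,s) = 12870
Paths hitting 2: 2^15 - 12870 = 19898
P = 19898/32768 = 9949/16384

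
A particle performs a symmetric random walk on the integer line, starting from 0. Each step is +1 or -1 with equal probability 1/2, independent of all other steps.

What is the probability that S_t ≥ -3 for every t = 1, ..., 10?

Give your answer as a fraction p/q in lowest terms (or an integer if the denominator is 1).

Let f(t,s) = #length-t paths at position s with S_1..S_t all ≥ -3.
f(t,s) = f(t-1,s-1) + f(t-1,s+1) for s ≥ -3; f(t,s) = 0 for s < -3.
t=0: f(0,0)=1
t=1: f(1,-1)=1 f(1,1)=1
t=2: f(2,-2)=1 f(2,0)=2 f(2,2)=1
t=3: f(3,-3)=1 f(3,-1)=3 f(3,1)=3 f(3,3)=1
t=4: f(4,-2)=4 f(4,0)=6 f(4,2)=4 f(4,4)=1
t=5: f(5,-3)=4 f(5,-1)=10 f(5,1)=10 f(5,3)=5 f(5,5)=1
t=6: f(6,-2)=14 f(6,0)=20 f(6,2)=15 f(6,4)=6 f(6,6)=1
t=7: f(7,-3)=14 f(7,-1)=34 f(7,1)=35 f(7,3)=21 f(7,5)=7 f(7,7)=1
t=8: f(8,-2)=48 f(8,0)=69 f(8,2)=56 f(8,4)=28 f(8,6)=8 f(8,8)=1
t=9: f(9,-3)=48 f(9,-1)=117 f(9,1)=125 f(9,3)=84 f(9,5)=36 f(9,7)=9 f(9,9)=1
t=10: f(10,-2)=165 f(10,0)=242 f(10,2)=209 f(10,4)=120 f(10,6)=45 f(10,8)=10 f(10,10)=1
Σ_s f(10,s) = 792
P = 792/1024 = 99/128

Answer: 99/128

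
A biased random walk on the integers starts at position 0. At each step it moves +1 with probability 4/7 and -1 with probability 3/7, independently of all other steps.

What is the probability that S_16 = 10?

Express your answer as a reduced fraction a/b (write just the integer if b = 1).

To reach position 10 after 16 steps: need 13 steps of +1 and 3 steps of -1.
Number of such sequences: C(16,13) = 560
Each has probability (4/7)^13 · (3/7)^3 = 1811939328/33232930569601
P = 560 · 1811939328/33232930569601 = 144955146240/4747561509943

Answer: 144955146240/4747561509943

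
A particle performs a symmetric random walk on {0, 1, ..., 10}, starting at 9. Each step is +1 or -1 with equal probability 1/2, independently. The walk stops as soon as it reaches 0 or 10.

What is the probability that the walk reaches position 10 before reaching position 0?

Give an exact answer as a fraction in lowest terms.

Symmetric walk (p = 1/2): the harmonic-function argument gives P(hit 10 before 0 | start at 9) = a/N.
P = 9/10 = 9/10

Answer: 9/10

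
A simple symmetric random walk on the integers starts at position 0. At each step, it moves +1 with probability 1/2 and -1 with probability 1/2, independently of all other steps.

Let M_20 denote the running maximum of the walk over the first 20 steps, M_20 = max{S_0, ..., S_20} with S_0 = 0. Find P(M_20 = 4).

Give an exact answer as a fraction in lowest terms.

Answer: 62985/524288

Derivation:
Let M_20 = max(S_0,...,S_20). Use the reflection principle: for j ≥ 1, #{paths with M_20 ≥ j} = #{S_20 ≥ j} + #{S_20 ≥ j+1}.
By reflection, #{M_20 ≥ 4} = #{S_20 ≥ 4} + #{S_20 ≥ 5} = 263950 + 137980 = 401930.
#{M_20 ≥ 5} = #{S_20 ≥ 5} + #{S_20 ≥ 6} = 137980 + 137980 = 275960.
#{M_20 = 4} = 401930 - 275960 = 125970.
P(M_20 = 4) = 125970/1048576 = 62985/524288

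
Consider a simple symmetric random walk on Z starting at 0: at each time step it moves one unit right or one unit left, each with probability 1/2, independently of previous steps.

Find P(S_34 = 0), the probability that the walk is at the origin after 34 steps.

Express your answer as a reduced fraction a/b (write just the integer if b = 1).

To return to 0 after 34 steps: need exactly 17 steps of +1 and 17 of -1.
Favorable paths: C(34,17) = 2333606220
Total paths: 2^34 = 17179869184
P = 2333606220/17179869184 = 583401555/4294967296

Answer: 583401555/4294967296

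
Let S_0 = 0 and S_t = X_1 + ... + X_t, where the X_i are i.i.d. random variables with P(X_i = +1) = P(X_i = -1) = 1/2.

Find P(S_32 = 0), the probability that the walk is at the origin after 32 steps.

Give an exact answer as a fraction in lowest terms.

Answer: 300540195/2147483648

Derivation:
To return to 0 after 32 steps: need exactly 16 steps of +1 and 16 of -1.
Favorable paths: C(32,16) = 601080390
Total paths: 2^32 = 4294967296
P = 601080390/4294967296 = 300540195/2147483648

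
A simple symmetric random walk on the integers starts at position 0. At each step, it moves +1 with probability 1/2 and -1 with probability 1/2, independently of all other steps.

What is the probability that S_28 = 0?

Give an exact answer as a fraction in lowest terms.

To return to 0 after 28 steps: need exactly 14 steps of +1 and 14 of -1.
Favorable paths: C(28,14) = 40116600
Total paths: 2^28 = 268435456
P = 40116600/268435456 = 5014575/33554432

Answer: 5014575/33554432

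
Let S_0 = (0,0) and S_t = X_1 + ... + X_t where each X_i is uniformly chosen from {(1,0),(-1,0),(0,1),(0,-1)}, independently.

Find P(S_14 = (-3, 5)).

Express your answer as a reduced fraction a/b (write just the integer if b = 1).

Let h be the number of horizontal steps (so 14-h are vertical). To end at (-3,5) need (h-3)/2 right-steps and ((14-h)+5)/2 up-steps.
Sum over h with 3 ≤ h ≤ 9, h ≡ 1 (mod 2), 14-h ≡ 1 (mod 2):
h=3: C(14,3)·C(3,0)·C(11,8) = 364·1·165 = 60060
h=5: C(14,5)·C(5,1)·C(9,7) = 2002·5·36 = 360360
h=7: C(14,7)·C(7,2)·C(7,6) = 3432·21·7 = 504504
h=9: C(14,9)·C(9,3)·C(5,5) = 2002·84·1 = 168168
Total favorable: 1093092
Total paths: 4^14 = 268435456
P = 1093092/268435456 = 273273/67108864

Answer: 273273/67108864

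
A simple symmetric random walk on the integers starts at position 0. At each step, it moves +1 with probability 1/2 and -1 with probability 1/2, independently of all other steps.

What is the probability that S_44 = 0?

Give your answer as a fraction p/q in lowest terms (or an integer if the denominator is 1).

To return to 0 after 44 steps: need exactly 22 steps of +1 and 22 of -1.
Favorable paths: C(44,22) = 2104098963720
Total paths: 2^44 = 17592186044416
P = 2104098963720/17592186044416 = 263012370465/2199023255552

Answer: 263012370465/2199023255552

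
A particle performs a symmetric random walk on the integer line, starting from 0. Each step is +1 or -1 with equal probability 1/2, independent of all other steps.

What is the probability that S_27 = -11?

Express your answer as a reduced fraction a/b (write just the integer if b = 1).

Answer: 2220075/134217728

Derivation:
To reach position -11 after 27 steps: need 8 steps of +1 and 19 of -1.
Favorable paths: C(27,8) = 2220075
Total paths: 2^27 = 134217728
P = 2220075/134217728 = 2220075/134217728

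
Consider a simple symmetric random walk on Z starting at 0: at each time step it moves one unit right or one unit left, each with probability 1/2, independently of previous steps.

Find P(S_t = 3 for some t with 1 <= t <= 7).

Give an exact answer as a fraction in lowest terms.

Count via complement. Let g(t,s) = #length-t paths at position s with S_1..S_t all ≠ 3.
g(t,s) = g(t-1,s-1) + g(t-1,s+1) for s ≠ 3; g(t,3) = 0.
t=0: g(0,0)=1
t=1: g(1,-1)=1 g(1,1)=1
t=2: g(2,-2)=1 g(2,0)=2 g(2,2)=1
t=3: g(3,-3)=1 g(3,-1)=3 g(3,1)=3
t=4: g(4,-4)=1 g(4,-2)=4 g(4,0)=6 g(4,2)=3
t=5: g(5,-5)=1 g(5,-3)=5 g(5,-1)=10 g(5,1)=9
t=6: g(6,-6)=1 g(6,-4)=6 g(6,-2)=15 g(6,0)=19 g(6,2)=9
t=7: g(7,-7)=1 g(7,-5)=7 g(7,-3)=21 g(7,-1)=34 g(7,1)=28
Paths never hitting 3: Σ_s g(7,s) = 91
Paths hitting 3: 2^7 - 91 = 37
P = 37/128 = 37/128

Answer: 37/128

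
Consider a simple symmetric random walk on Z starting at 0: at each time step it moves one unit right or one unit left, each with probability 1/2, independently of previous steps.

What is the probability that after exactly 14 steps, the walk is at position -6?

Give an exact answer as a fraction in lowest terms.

Answer: 1001/16384

Derivation:
To reach position -6 after 14 steps: need 4 steps of +1 and 10 of -1.
Favorable paths: C(14,4) = 1001
Total paths: 2^14 = 16384
P = 1001/16384 = 1001/16384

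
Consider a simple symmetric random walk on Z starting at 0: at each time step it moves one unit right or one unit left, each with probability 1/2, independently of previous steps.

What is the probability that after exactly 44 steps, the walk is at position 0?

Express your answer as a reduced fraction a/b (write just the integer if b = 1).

Answer: 263012370465/2199023255552

Derivation:
To return to 0 after 44 steps: need exactly 22 steps of +1 and 22 of -1.
Favorable paths: C(44,22) = 2104098963720
Total paths: 2^44 = 17592186044416
P = 2104098963720/17592186044416 = 263012370465/2199023255552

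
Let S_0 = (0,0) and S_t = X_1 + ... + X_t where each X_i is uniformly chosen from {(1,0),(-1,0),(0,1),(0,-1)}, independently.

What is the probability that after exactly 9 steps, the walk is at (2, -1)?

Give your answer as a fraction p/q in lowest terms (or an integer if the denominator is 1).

Let h be the number of horizontal steps (so 9-h are vertical). To end at (2,-1) need (h+2)/2 right-steps and ((9-h)-1)/2 up-steps.
Sum over h with 2 ≤ h ≤ 8, h ≡ 0 (mod 2), 9-h ≡ 1 (mod 2):
h=2: C(9,2)·C(2,2)·C(7,3) = 36·1·35 = 1260
h=4: C(9,4)·C(4,3)·C(5,2) = 126·4·10 = 5040
h=6: C(9,6)·C(6,4)·C(3,1) = 84·15·3 = 3780
h=8: C(9,8)·C(8,5)·C(1,0) = 9·56·1 = 504
Total favorable: 10584
Total paths: 4^9 = 262144
P = 10584/262144 = 1323/32768

Answer: 1323/32768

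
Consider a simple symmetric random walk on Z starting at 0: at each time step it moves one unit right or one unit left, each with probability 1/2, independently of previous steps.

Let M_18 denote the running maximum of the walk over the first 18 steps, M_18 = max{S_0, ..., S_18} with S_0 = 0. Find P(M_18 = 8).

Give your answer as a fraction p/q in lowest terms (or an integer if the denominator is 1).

Answer: 1071/32768

Derivation:
Let M_18 = max(S_0,...,S_18). Use the reflection principle: for j ≥ 1, #{paths with M_18 ≥ j} = #{S_18 ≥ j} + #{S_18 ≥ j+1}.
By reflection, #{M_18 ≥ 8} = #{S_18 ≥ 8} + #{S_18 ≥ 9} = 12616 + 4048 = 16664.
#{M_18 ≥ 9} = #{S_18 ≥ 9} + #{S_18 ≥ 10} = 4048 + 4048 = 8096.
#{M_18 = 8} = 16664 - 8096 = 8568.
P(M_18 = 8) = 8568/262144 = 1071/32768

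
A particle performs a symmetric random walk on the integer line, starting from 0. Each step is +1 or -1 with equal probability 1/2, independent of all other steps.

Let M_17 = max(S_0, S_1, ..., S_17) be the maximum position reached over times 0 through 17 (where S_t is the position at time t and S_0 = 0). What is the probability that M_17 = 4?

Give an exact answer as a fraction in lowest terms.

Answer: 1547/16384

Derivation:
Let M_17 = max(S_0,...,S_17). Use the reflection principle: for j ≥ 1, #{paths with M_17 ≥ j} = #{S_17 ≥ j} + #{S_17 ≥ j+1}.
By reflection, #{M_17 ≥ 4} = #{S_17 ≥ 4} + #{S_17 ≥ 5} = 21778 + 21778 = 43556.
#{M_17 ≥ 5} = #{S_17 ≥ 5} + #{S_17 ≥ 6} = 21778 + 9402 = 31180.
#{M_17 = 4} = 43556 - 31180 = 12376.
P(M_17 = 4) = 12376/131072 = 1547/16384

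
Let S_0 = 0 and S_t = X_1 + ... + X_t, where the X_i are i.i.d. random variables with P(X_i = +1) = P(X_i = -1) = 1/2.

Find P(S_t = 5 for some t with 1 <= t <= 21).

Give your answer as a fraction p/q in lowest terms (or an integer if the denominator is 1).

Answer: 300185/1048576

Derivation:
Count via complement. Let g(t,s) = #length-t paths at position s with S_1..S_t all ≠ 5.
g(t,s) = g(t-1,s-1) + g(t-1,s+1) for s ≠ 5; g(t,5) = 0.
t=0: g(0,0)=1
t=1: g(1,-1)=1 g(1,1)=1
t=2: g(2,-2)=1 g(2,0)=2 g(2,2)=1
t=3: g(3,-3)=1 g(3,-1)=3 g(3,1)=3 g(3,3)=1
t=4: g(4,-4)=1 g(4,-2)=4 g(4,0)=6 g(4,2)=4 g(4,4)=1
t=5: g(5,-5)=1 g(5,-3)=5 g(5,-1)=10 g(5,1)=10 g(5,3)=5
t=6: g(6,-6)=1 g(6,-4)=6 g(6,-2)=15 g(6,0)=20 g(6,2)=15 g(6,4)=5
t=7: g(7,-7)=1 g(7,-5)=7 g(7,-3)=21 g(7,-1)=35 g(7,1)=35 g(7,3)=20
t=8: g(8,-8)=1 g(8,-6)=8 g(8,-4)=28 g(8,-2)=56 g(8,0)=70 g(8,2)=55 g(8,4)=20
t=9: g(9,-9)=1 g(9,-7)=9 g(9,-5)=36 g(9,-3)=84 g(9,-1)=126 g(9,1)=125 g(9,3)=75
t=10: g(10,-10)=1 g(10,-8)=10 g(10,-6)=45 g(10,-4)=120 g(10,-2)=210 g(10,0)=251 g(10,2)=200 g(10,4)=75
t=11: g(11,-11)=1 g(11,-9)=11 g(11,-7)=55 g(11,-5)=165 g(11,-3)=330 g(11,-1)=461 g(11,1)=451 g(11,3)=275
t=12: g(12,-12)=1 g(12,-10)=12 g(12,-8)=66 g(12,-6)=220 g(12,-4)=495 g(12,-2)=791 g(12,0)=912 g(12,2)=726 g(12,4)=275
t=13: g(13,-13)=1 g(13,-11)=13 g(13,-9)=78 g(13,-7)=286 g(13,-5)=715 g(13,-3)=1286 g(13,-1)=1703 g(13,1)=1638 g(13,3)=1001
t=14: g(14,-14)=1 g(14,-12)=14 g(14,-10)=91 g(14,-8)=364 g(14,-6)=1001 g(14,-4)=2001 g(14,-2)=2989 g(14,0)=3341 g(14,2)=2639 g(14,4)=1001
t=15: g(15,-15)=1 g(15,-13)=15 g(15,-11)=105 g(15,-9)=455 g(15,-7)=1365 g(15,-5)=3002 g(15,-3)=4990 g(15,-1)=6330 g(15,1)=5980 g(15,3)=3640
t=16: g(16,-16)=1 g(16,-14)=16 g(16,-12)=120 g(16,-10)=560 g(16,-8)=1820 g(16,-6)=4367 g(16,-4)=7992 g(16,-2)=11320 g(16,0)=12310 g(16,2)=9620 g(16,4)=3640
t=17: g(17,-17)=1 g(17,-15)=17 g(17,-13)=136 g(17,-11)=680 g(17,-9)=2380 g(17,-7)=6187 g(17,-5)=12359 g(17,-3)=19312 g(17,-1)=23630 g(17,1)=21930 g(17,3)=13260
t=18: g(18,-18)=1 g(18,-16)=18 g(18,-14)=153 g(18,-12)=816 g(18,-10)=3060 g(18,-8)=8567 g(18,-6)=18546 g(18,-4)=31671 g(18,-2)=42942 g(18,0)=45560 g(18,2)=35190 g(18,4)=13260
t=19: g(19,-19)=1 g(19,-17)=19 g(19,-15)=171 g(19,-13)=969 g(19,-11)=3876 g(19,-9)=11627 g(19,-7)=27113 g(19,-5)=50217 g(19,-3)=74613 g(19,-1)=88502 g(19,1)=80750 g(19,3)=48450
t=20: g(20,-20)=1 g(20,-18)=20 g(20,-16)=190 g(20,-14)=1140 g(20,-12)=4845 g(20,-10)=15503 g(20,-8)=38740 g(20,-6)=77330 g(20,-4)=124830 g(20,-2)=163115 g(20,0)=169252 g(20,2)=129200 g(20,4)=48450
t=21: g(21,-21)=1 g(21,-19)=21 g(21,-17)=210 g(21,-15)=1330 g(21,-13)=5985 g(21,-11)=20348 g(21,-9)=54243 g(21,-7)=116070 g(21,-5)=202160 g(21,-3)=287945 g(21,-1)=332367 g(21,1)=298452 g(21,3)=177650
Paths never hitting 5: Σ_s g(21,s) = 1496782
Paths hitting 5: 2^21 - 1496782 = 600370
P = 600370/2097152 = 300185/1048576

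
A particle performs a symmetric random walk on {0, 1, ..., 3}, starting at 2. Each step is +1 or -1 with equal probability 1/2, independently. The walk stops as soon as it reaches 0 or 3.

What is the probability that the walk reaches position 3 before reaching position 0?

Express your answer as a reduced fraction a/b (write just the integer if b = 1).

Symmetric walk (p = 1/2): the harmonic-function argument gives P(hit 3 before 0 | start at 2) = a/N.
P = 2/3 = 2/3

Answer: 2/3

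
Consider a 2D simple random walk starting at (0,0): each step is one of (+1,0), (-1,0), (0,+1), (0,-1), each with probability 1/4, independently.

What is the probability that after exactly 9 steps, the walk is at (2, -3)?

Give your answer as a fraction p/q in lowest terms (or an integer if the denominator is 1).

Answer: 567/32768

Derivation:
Let h be the number of horizontal steps (so 9-h are vertical). To end at (2,-3) need (h+2)/2 right-steps and ((9-h)-3)/2 up-steps.
Sum over h with 2 ≤ h ≤ 6, h ≡ 0 (mod 2), 9-h ≡ 1 (mod 2):
h=2: C(9,2)·C(2,2)·C(7,2) = 36·1·21 = 756
h=4: C(9,4)·C(4,3)·C(5,1) = 126·4·5 = 2520
h=6: C(9,6)·C(6,4)·C(3,0) = 84·15·1 = 1260
Total favorable: 4536
Total paths: 4^9 = 262144
P = 4536/262144 = 567/32768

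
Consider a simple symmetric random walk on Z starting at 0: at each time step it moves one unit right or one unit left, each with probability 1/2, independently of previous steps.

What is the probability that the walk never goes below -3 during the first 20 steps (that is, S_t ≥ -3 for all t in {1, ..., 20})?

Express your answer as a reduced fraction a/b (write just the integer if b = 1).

Answer: 323323/524288

Derivation:
Let f(t,s) = #length-t paths at position s with S_1..S_t all ≥ -3.
f(t,s) = f(t-1,s-1) + f(t-1,s+1) for s ≥ -3; f(t,s) = 0 for s < -3.
t=0: f(0,0)=1
t=1: f(1,-1)=1 f(1,1)=1
t=2: f(2,-2)=1 f(2,0)=2 f(2,2)=1
t=3: f(3,-3)=1 f(3,-1)=3 f(3,1)=3 f(3,3)=1
t=4: f(4,-2)=4 f(4,0)=6 f(4,2)=4 f(4,4)=1
t=5: f(5,-3)=4 f(5,-1)=10 f(5,1)=10 f(5,3)=5 f(5,5)=1
t=6: f(6,-2)=14 f(6,0)=20 f(6,2)=15 f(6,4)=6 f(6,6)=1
t=7: f(7,-3)=14 f(7,-1)=34 f(7,1)=35 f(7,3)=21 f(7,5)=7 f(7,7)=1
t=8: f(8,-2)=48 f(8,0)=69 f(8,2)=56 f(8,4)=28 f(8,6)=8 f(8,8)=1
t=9: f(9,-3)=48 f(9,-1)=117 f(9,1)=125 f(9,3)=84 f(9,5)=36 f(9,7)=9 f(9,9)=1
t=10: f(10,-2)=165 f(10,0)=242 f(10,2)=209 f(10,4)=120 f(10,6)=45 f(10,8)=10 f(10,10)=1
t=11: f(11,-3)=165 f(11,-1)=407 f(11,1)=451 f(11,3)=329 f(11,5)=165 f(11,7)=55 f(11,9)=11 f(11,11)=1
t=12: f(12,-2)=572 f(12,0)=858 f(12,2)=780 f(12,4)=494 f(12,6)=220 f(12,8)=66 f(12,10)=12 f(12,12)=1
t=13: f(13,-3)=572 f(13,-1)=1430 f(13,1)=1638 f(13,3)=1274 f(13,5)=714 f(13,7)=286 f(13,9)=78 f(13,11)=13 f(13,13)=1
t=14: f(14,-2)=2002 f(14,0)=3068 f(14,2)=2912 f(14,4)=1988 f(14,6)=1000 f(14,8)=364 f(14,10)=91 f(14,12)=14 f(14,14)=1
t=15: f(15,-3)=2002 f(15,-1)=5070 f(15,1)=5980 f(15,3)=4900 f(15,5)=2988 f(15,7)=1364 f(15,9)=455 f(15,11)=105 f(15,13)=15 f(15,15)=1
t=16: f(16,-2)=7072 f(16,0)=11050 f(16,2)=10880 f(16,4)=7888 f(16,6)=4352 f(16,8)=1819 f(16,10)=560 f(16,12)=120 f(16,14)=16 f(16,16)=1
t=17: f(17,-3)=7072 f(17,-1)=18122 f(17,1)=21930 f(17,3)=18768 f(17,5)=12240 f(17,7)=6171 f(17,9)=2379 f(17,11)=680 f(17,13)=136 f(17,15)=17 f(17,17)=1
t=18: f(18,-2)=25194 f(18,0)=40052 f(18,2)=40698 f(18,4)=31008 f(18,6)=18411 f(18,8)=8550 f(18,10)=3059 f(18,12)=816 f(18,14)=153 f(18,16)=18 f(18,18)=1
t=19: f(19,-3)=25194 f(19,-1)=65246 f(19,1)=80750 f(19,3)=71706 f(19,5)=49419 f(19,7)=26961 f(19,9)=11609 f(19,11)=3875 f(19,13)=969 f(19,15)=171 f(19,17)=19 f(19,19)=1
t=20: f(20,-2)=90440 f(20,0)=145996 f(20,2)=152456 f(20,4)=121125 f(20,6)=76380 f(20,8)=38570 f(20,10)=15484 f(20,12)=4844 f(20,14)=1140 f(20,16)=190 f(20,18)=20 f(20,20)=1
Σ_s f(20,s) = 646646
P = 646646/1048576 = 323323/524288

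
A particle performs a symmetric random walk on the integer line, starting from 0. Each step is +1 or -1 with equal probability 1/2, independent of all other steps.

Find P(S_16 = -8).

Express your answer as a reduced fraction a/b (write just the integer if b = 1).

Answer: 455/16384

Derivation:
To reach position -8 after 16 steps: need 4 steps of +1 and 12 of -1.
Favorable paths: C(16,4) = 1820
Total paths: 2^16 = 65536
P = 1820/65536 = 455/16384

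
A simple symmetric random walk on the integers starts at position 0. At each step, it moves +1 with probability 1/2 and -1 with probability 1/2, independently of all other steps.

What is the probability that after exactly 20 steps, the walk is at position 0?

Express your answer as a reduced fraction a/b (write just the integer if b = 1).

To return to 0 after 20 steps: need exactly 10 steps of +1 and 10 of -1.
Favorable paths: C(20,10) = 184756
Total paths: 2^20 = 1048576
P = 184756/1048576 = 46189/262144

Answer: 46189/262144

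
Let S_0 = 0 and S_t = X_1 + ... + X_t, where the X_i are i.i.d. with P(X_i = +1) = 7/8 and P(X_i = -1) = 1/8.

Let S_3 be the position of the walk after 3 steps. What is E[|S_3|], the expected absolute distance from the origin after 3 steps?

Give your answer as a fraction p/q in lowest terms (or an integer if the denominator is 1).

S_3 takes values m ≡ 1 (mod 2) with |m| ≤ 3; P(S_3=m) = C(3,(3+m)/2) · (7/8)^((3+m)/2) · (1/8)^((3-m)/2).
Distribution: P(S=-3)=1/512, P(S=-1)=21/512, P(S=1)=147/512, P(S=3)=343/512
E[|S_3|] = Σ_m |m|·P(S_3=m) = 75/32

Answer: 75/32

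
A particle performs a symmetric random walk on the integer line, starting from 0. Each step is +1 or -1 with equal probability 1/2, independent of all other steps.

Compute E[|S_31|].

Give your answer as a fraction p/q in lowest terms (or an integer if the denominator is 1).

S_31 takes values m ≡ 1 (mod 2) with |m| ≤ 31; P(S_31=m) = C(31,(31+m)/2)/2^31.
Total paths: 2^31 = 2147483648
Distribution: P(S=-31)=1/2147483648, P(S=-29)=31/2147483648, P(S=-27)=465/2147483648, P(S=-25)=4495/2147483648, P(S=-23)=31465/2147483648, P(S=-21)=169911/2147483648, P(S=-19)=736281/2147483648, P(S=-17)=2629575/2147483648, P(S=-15)=7888725/2147483648, P(S=-13)=20160075/2147483648, P(S=-11)=44352165/2147483648, P(S=-9)=84672315/2147483648, P(S=-7)=141120525/2147483648, P(S=-5)=206253075/2147483648, P(S=-3)=265182525/2147483648, P(S=-1)=300540195/2147483648, P(S=1)=300540195/2147483648, P(S=3)=265182525/2147483648, P(S=5)=206253075/2147483648, P(S=7)=141120525/2147483648, P(S=9)=84672315/2147483648, P(S=11)=44352165/2147483648, P(S=13)=20160075/2147483648, P(S=15)=7888725/2147483648, P(S=17)=2629575/2147483648, P(S=19)=736281/2147483648, P(S=21)=169911/2147483648, P(S=23)=31465/2147483648, P(S=25)=4495/2147483648, P(S=27)=465/2147483648, P(S=29)=31/2147483648, P(S=31)=1/2147483648
E[|S_31|] = Σ_m |m|·P(S_31=m) = 9617286240/2147483648 = 300540195/67108864

Answer: 300540195/67108864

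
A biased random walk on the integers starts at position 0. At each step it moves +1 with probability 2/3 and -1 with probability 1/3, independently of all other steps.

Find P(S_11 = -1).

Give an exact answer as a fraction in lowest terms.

Answer: 4928/59049

Derivation:
To reach position -1 after 11 steps: need 5 steps of +1 and 6 steps of -1.
Number of such sequences: C(11,5) = 462
Each has probability (2/3)^5 · (1/3)^6 = 32/177147
P = 462 · 32/177147 = 4928/59049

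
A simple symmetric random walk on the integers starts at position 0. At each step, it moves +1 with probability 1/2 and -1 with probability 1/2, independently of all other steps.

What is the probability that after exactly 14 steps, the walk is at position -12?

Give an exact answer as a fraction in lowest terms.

To reach position -12 after 14 steps: need 1 step of +1 and 13 of -1.
Favorable paths: C(14,1) = 14
Total paths: 2^14 = 16384
P = 14/16384 = 7/8192

Answer: 7/8192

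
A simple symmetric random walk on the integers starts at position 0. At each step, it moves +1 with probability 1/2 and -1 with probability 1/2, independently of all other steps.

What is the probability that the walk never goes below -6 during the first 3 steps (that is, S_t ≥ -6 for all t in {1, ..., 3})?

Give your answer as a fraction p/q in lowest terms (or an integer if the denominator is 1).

Answer: 1

Derivation:
Let f(t,s) = #length-t paths at position s with S_1..S_t all ≥ -6.
f(t,s) = f(t-1,s-1) + f(t-1,s+1) for s ≥ -6; f(t,s) = 0 for s < -6.
t=0: f(0,0)=1
t=1: f(1,-1)=1 f(1,1)=1
t=2: f(2,-2)=1 f(2,0)=2 f(2,2)=1
t=3: f(3,-3)=1 f(3,-1)=3 f(3,1)=3 f(3,3)=1
Σ_s f(3,s) = 8
P = 8/8 = 1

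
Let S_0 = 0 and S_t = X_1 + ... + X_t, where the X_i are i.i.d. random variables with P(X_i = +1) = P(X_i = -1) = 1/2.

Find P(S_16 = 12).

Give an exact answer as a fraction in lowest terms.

Answer: 15/8192

Derivation:
To reach position 12 after 16 steps: need 14 steps of +1 and 2 of -1.
Favorable paths: C(16,14) = 120
Total paths: 2^16 = 65536
P = 120/65536 = 15/8192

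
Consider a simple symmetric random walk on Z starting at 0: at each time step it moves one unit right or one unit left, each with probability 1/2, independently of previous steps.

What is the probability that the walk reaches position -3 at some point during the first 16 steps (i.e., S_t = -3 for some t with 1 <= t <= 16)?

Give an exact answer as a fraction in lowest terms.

Count via complement. Let g(t,s) = #length-t paths at position s with S_1..S_t all ≠ -3.
g(t,s) = g(t-1,s-1) + g(t-1,s+1) for s ≠ -3; g(t,-3) = 0.
t=0: g(0,0)=1
t=1: g(1,-1)=1 g(1,1)=1
t=2: g(2,-2)=1 g(2,0)=2 g(2,2)=1
t=3: g(3,-1)=3 g(3,1)=3 g(3,3)=1
t=4: g(4,-2)=3 g(4,0)=6 g(4,2)=4 g(4,4)=1
t=5: g(5,-1)=9 g(5,1)=10 g(5,3)=5 g(5,5)=1
t=6: g(6,-2)=9 g(6,0)=19 g(6,2)=15 g(6,4)=6 g(6,6)=1
t=7: g(7,-1)=28 g(7,1)=34 g(7,3)=21 g(7,5)=7 g(7,7)=1
t=8: g(8,-2)=28 g(8,0)=62 g(8,2)=55 g(8,4)=28 g(8,6)=8 g(8,8)=1
t=9: g(9,-1)=90 g(9,1)=117 g(9,3)=83 g(9,5)=36 g(9,7)=9 g(9,9)=1
t=10: g(10,-2)=90 g(10,0)=207 g(10,2)=200 g(10,4)=119 g(10,6)=45 g(10,8)=10 g(10,10)=1
t=11: g(11,-1)=297 g(11,1)=407 g(11,3)=319 g(11,5)=164 g(11,7)=55 g(11,9)=11 g(11,11)=1
t=12: g(12,-2)=297 g(12,0)=704 g(12,2)=726 g(12,4)=483 g(12,6)=219 g(12,8)=66 g(12,10)=12 g(12,12)=1
t=13: g(13,-1)=1001 g(13,1)=1430 g(13,3)=1209 g(13,5)=702 g(13,7)=285 g(13,9)=78 g(13,11)=13 g(13,13)=1
t=14: g(14,-2)=1001 g(14,0)=2431 g(14,2)=2639 g(14,4)=1911 g(14,6)=987 g(14,8)=363 g(14,10)=91 g(14,12)=14 g(14,14)=1
t=15: g(15,-1)=3432 g(15,1)=5070 g(15,3)=4550 g(15,5)=2898 g(15,7)=1350 g(15,9)=454 g(15,11)=105 g(15,13)=15 g(15,15)=1
t=16: g(16,-2)=3432 g(16,0)=8502 g(16,2)=9620 g(16,4)=7448 g(16,6)=4248 g(16,8)=1804 g(16,10)=559 g(16,12)=120 g(16,14)=16 g(16,16)=1
Paths never hitting -3: Σ_s g(16,s) = 35750
Paths hitting -3: 2^16 - 35750 = 29786
P = 29786/65536 = 14893/32768

Answer: 14893/32768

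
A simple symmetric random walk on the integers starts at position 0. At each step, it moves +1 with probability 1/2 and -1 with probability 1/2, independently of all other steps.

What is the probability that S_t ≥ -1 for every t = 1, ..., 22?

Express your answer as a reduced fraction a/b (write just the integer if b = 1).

Let f(t,s) = #length-t paths at position s with S_1..S_t all ≥ -1.
f(t,s) = f(t-1,s-1) + f(t-1,s+1) for s ≥ -1; f(t,s) = 0 for s < -1.
t=0: f(0,0)=1
t=1: f(1,-1)=1 f(1,1)=1
t=2: f(2,0)=2 f(2,2)=1
t=3: f(3,-1)=2 f(3,1)=3 f(3,3)=1
t=4: f(4,0)=5 f(4,2)=4 f(4,4)=1
t=5: f(5,-1)=5 f(5,1)=9 f(5,3)=5 f(5,5)=1
t=6: f(6,0)=14 f(6,2)=14 f(6,4)=6 f(6,6)=1
t=7: f(7,-1)=14 f(7,1)=28 f(7,3)=20 f(7,5)=7 f(7,7)=1
t=8: f(8,0)=42 f(8,2)=48 f(8,4)=27 f(8,6)=8 f(8,8)=1
t=9: f(9,-1)=42 f(9,1)=90 f(9,3)=75 f(9,5)=35 f(9,7)=9 f(9,9)=1
t=10: f(10,0)=132 f(10,2)=165 f(10,4)=110 f(10,6)=44 f(10,8)=10 f(10,10)=1
t=11: f(11,-1)=132 f(11,1)=297 f(11,3)=275 f(11,5)=154 f(11,7)=54 f(11,9)=11 f(11,11)=1
t=12: f(12,0)=429 f(12,2)=572 f(12,4)=429 f(12,6)=208 f(12,8)=65 f(12,10)=12 f(12,12)=1
t=13: f(13,-1)=429 f(13,1)=1001 f(13,3)=1001 f(13,5)=637 f(13,7)=273 f(13,9)=77 f(13,11)=13 f(13,13)=1
t=14: f(14,0)=1430 f(14,2)=2002 f(14,4)=1638 f(14,6)=910 f(14,8)=350 f(14,10)=90 f(14,12)=14 f(14,14)=1
t=15: f(15,-1)=1430 f(15,1)=3432 f(15,3)=3640 f(15,5)=2548 f(15,7)=1260 f(15,9)=440 f(15,11)=104 f(15,13)=15 f(15,15)=1
t=16: f(16,0)=4862 f(16,2)=7072 f(16,4)=6188 f(16,6)=3808 f(16,8)=1700 f(16,10)=544 f(16,12)=119 f(16,14)=16 f(16,16)=1
t=17: f(17,-1)=4862 f(17,1)=11934 f(17,3)=13260 f(17,5)=9996 f(17,7)=5508 f(17,9)=2244 f(17,11)=663 f(17,13)=135 f(17,15)=17 f(17,17)=1
t=18: f(18,0)=16796 f(18,2)=25194 f(18,4)=23256 f(18,6)=15504 f(18,8)=7752 f(18,10)=2907 f(18,12)=798 f(18,14)=152 f(18,16)=18 f(18,18)=1
t=19: f(19,-1)=16796 f(19,1)=41990 f(19,3)=48450 f(19,5)=38760 f(19,7)=23256 f(19,9)=10659 f(19,11)=3705 f(19,13)=950 f(19,15)=170 f(19,17)=19 f(19,19)=1
t=20: f(20,0)=58786 f(20,2)=90440 f(20,4)=87210 f(20,6)=62016 f(20,8)=33915 f(20,10)=14364 f(20,12)=4655 f(20,14)=1120 f(20,16)=189 f(20,18)=20 f(20,20)=1
t=21: f(21,-1)=58786 f(21,1)=149226 f(21,3)=177650 f(21,5)=149226 f(21,7)=95931 f(21,9)=48279 f(21,11)=19019 f(21,13)=5775 f(21,15)=1309 f(21,17)=209 f(21,19)=21 f(21,21)=1
t=22: f(22,0)=208012 f(22,2)=326876 f(22,4)=326876 f(22,6)=245157 f(22,8)=144210 f(22,10)=67298 f(22,12)=24794 f(22,14)=7084 f(22,16)=1518 f(22,18)=230 f(22,20)=22 f(22,22)=1
Σ_s f(22,s) = 1352078
P = 1352078/4194304 = 676039/2097152

Answer: 676039/2097152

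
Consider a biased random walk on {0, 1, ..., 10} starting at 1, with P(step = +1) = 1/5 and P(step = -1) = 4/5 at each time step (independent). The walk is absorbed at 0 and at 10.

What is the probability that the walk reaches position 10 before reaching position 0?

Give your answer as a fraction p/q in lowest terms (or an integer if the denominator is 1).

Biased walk: p = 1/5, q = 4/5, r = q/p = 4
Gambler's ruin: P(hit 10 before 0 | start at 1) = (1 - r^a)/(1 - r^N)
r^1 = 4; r^10 = 1048576
P = (1 - 4) / (1 - 1048576) = -3 / -1048575 = 1/349525

Answer: 1/349525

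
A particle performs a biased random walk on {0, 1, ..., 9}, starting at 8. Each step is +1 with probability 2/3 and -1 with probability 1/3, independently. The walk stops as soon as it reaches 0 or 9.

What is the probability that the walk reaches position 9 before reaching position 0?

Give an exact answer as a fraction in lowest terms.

Answer: 510/511

Derivation:
Biased walk: p = 2/3, q = 1/3, r = q/p = 1/2
Gambler's ruin: P(hit 9 before 0 | start at 8) = (1 - r^a)/(1 - r^N)
r^8 = 1/256; r^9 = 1/512
P = (1 - 1/256) / (1 - 1/512) = 255/256 / 511/512 = 510/511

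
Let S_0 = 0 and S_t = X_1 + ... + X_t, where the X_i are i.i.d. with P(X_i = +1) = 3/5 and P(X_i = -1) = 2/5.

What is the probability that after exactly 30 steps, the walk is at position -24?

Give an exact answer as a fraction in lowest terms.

To reach position -24 after 30 steps: need 3 steps of +1 and 27 steps of -1.
Number of such sequences: C(30,3) = 4060
Each has probability (3/5)^3 · (2/5)^27 = 3623878656/931322574615478515625
P = 4060 · 3623878656/931322574615478515625 = 2942589468672/186264514923095703125

Answer: 2942589468672/186264514923095703125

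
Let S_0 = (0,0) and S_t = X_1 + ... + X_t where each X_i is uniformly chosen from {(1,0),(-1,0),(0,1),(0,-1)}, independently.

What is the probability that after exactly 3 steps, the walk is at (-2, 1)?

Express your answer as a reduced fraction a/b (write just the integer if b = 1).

Let h be the number of horizontal steps (so 3-h are vertical). To end at (-2,1) need (h-2)/2 right-steps and ((3-h)+1)/2 up-steps.
Sum over h with 2 ≤ h ≤ 2, h ≡ 0 (mod 2), 3-h ≡ 1 (mod 2):
h=2: C(3,2)·C(2,0)·C(1,1) = 3·1·1 = 3
Total favorable: 3
Total paths: 4^3 = 64
P = 3/64 = 3/64

Answer: 3/64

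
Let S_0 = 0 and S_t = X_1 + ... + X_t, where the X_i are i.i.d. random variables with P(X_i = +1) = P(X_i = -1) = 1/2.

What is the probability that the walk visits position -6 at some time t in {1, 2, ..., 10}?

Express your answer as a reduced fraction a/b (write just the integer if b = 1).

Count via complement. Let g(t,s) = #length-t paths at position s with S_1..S_t all ≠ -6.
g(t,s) = g(t-1,s-1) + g(t-1,s+1) for s ≠ -6; g(t,-6) = 0.
t=0: g(0,0)=1
t=1: g(1,-1)=1 g(1,1)=1
t=2: g(2,-2)=1 g(2,0)=2 g(2,2)=1
t=3: g(3,-3)=1 g(3,-1)=3 g(3,1)=3 g(3,3)=1
t=4: g(4,-4)=1 g(4,-2)=4 g(4,0)=6 g(4,2)=4 g(4,4)=1
t=5: g(5,-5)=1 g(5,-3)=5 g(5,-1)=10 g(5,1)=10 g(5,3)=5 g(5,5)=1
t=6: g(6,-4)=6 g(6,-2)=15 g(6,0)=20 g(6,2)=15 g(6,4)=6 g(6,6)=1
t=7: g(7,-5)=6 g(7,-3)=21 g(7,-1)=35 g(7,1)=35 g(7,3)=21 g(7,5)=7 g(7,7)=1
t=8: g(8,-4)=27 g(8,-2)=56 g(8,0)=70 g(8,2)=56 g(8,4)=28 g(8,6)=8 g(8,8)=1
t=9: g(9,-5)=27 g(9,-3)=83 g(9,-1)=126 g(9,1)=126 g(9,3)=84 g(9,5)=36 g(9,7)=9 g(9,9)=1
t=10: g(10,-4)=110 g(10,-2)=209 g(10,0)=252 g(10,2)=210 g(10,4)=120 g(10,6)=45 g(10,8)=10 g(10,10)=1
Paths never hitting -6: Σ_s g(10,s) = 957
Paths hitting -6: 2^10 - 957 = 67
P = 67/1024 = 67/1024

Answer: 67/1024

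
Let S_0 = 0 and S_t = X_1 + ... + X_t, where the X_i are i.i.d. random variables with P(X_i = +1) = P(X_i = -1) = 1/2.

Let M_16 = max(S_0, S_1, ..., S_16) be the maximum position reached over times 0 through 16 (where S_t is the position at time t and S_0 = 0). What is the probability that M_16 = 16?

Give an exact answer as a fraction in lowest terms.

Answer: 1/65536

Derivation:
Let M_16 = max(S_0,...,S_16). Use the reflection principle: for j ≥ 1, #{paths with M_16 ≥ j} = #{S_16 ≥ j} + #{S_16 ≥ j+1}.
By reflection, #{M_16 ≥ 16} = #{S_16 ≥ 16} + #{S_16 ≥ 17} = 1 + 0 = 1.
#{M_16 ≥ 17} = #{S_16 ≥ 17} + #{S_16 ≥ 18} = 0 + 0 = 0.
#{M_16 = 16} = 1 - 0 = 1.
P(M_16 = 16) = 1/65536 = 1/65536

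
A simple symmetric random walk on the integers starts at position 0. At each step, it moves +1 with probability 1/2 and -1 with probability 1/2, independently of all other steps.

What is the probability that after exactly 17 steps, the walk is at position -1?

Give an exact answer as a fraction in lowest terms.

To reach position -1 after 17 steps: need 8 steps of +1 and 9 of -1.
Favorable paths: C(17,8) = 24310
Total paths: 2^17 = 131072
P = 24310/131072 = 12155/65536

Answer: 12155/65536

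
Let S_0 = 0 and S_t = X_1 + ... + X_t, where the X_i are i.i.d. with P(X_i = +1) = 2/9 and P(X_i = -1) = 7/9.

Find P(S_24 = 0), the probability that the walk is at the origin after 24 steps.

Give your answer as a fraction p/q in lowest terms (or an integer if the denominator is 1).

Answer: 153309183313130930176/79766443076872509863361

Derivation:
To be at 0 after 24 steps: need exactly 12 steps of +1 and 12 of -1.
Number of such sequences: C(24,12) = 2704156
Each has probability (2/9)^12 · (7/9)^12 = 56693912375296/79766443076872509863361
P = 2704156 · 56693912375296/79766443076872509863361 = 153309183313130930176/79766443076872509863361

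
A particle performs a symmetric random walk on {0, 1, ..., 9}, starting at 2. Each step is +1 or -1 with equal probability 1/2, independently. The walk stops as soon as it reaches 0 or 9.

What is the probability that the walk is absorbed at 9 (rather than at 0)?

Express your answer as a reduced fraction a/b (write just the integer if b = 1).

Answer: 2/9

Derivation:
Symmetric walk (p = 1/2): the harmonic-function argument gives P(hit 9 before 0 | start at 2) = a/N.
P = 2/9 = 2/9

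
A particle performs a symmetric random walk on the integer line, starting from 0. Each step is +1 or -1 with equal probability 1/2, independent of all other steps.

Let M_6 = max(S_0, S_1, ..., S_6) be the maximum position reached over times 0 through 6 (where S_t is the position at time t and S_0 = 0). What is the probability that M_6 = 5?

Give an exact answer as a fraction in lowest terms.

Let M_6 = max(S_0,...,S_6). Use the reflection principle: for j ≥ 1, #{paths with M_6 ≥ j} = #{S_6 ≥ j} + #{S_6 ≥ j+1}.
By reflection, #{M_6 ≥ 5} = #{S_6 ≥ 5} + #{S_6 ≥ 6} = 1 + 1 = 2.
#{M_6 ≥ 6} = #{S_6 ≥ 6} + #{S_6 ≥ 7} = 1 + 0 = 1.
#{M_6 = 5} = 2 - 1 = 1.
P(M_6 = 5) = 1/64 = 1/64

Answer: 1/64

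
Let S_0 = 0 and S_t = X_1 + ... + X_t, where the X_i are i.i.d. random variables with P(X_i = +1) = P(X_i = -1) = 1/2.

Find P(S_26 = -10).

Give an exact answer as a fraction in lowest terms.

Answer: 1562275/67108864

Derivation:
To reach position -10 after 26 steps: need 8 steps of +1 and 18 of -1.
Favorable paths: C(26,8) = 1562275
Total paths: 2^26 = 67108864
P = 1562275/67108864 = 1562275/67108864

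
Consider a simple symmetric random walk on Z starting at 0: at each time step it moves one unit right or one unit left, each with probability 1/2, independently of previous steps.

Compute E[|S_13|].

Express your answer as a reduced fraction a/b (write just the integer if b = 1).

Answer: 3003/1024

Derivation:
S_13 takes values m ≡ 1 (mod 2) with |m| ≤ 13; P(S_13=m) = C(13,(13+m)/2)/2^13.
Total paths: 2^13 = 8192
Distribution: P(S=-13)=1/8192, P(S=-11)=13/8192, P(S=-9)=78/8192, P(S=-7)=286/8192, P(S=-5)=715/8192, P(S=-3)=1287/8192, P(S=-1)=1716/8192, P(S=1)=1716/8192, P(S=3)=1287/8192, P(S=5)=715/8192, P(S=7)=286/8192, P(S=9)=78/8192, P(S=11)=13/8192, P(S=13)=1/8192
E[|S_13|] = Σ_m |m|·P(S_13=m) = 24024/8192 = 3003/1024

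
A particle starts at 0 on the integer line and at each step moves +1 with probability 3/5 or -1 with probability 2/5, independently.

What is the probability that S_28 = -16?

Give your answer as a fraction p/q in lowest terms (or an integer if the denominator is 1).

To reach position -16 after 28 steps: need 6 steps of +1 and 22 steps of -1.
Number of such sequences: C(28,6) = 376740
Each has probability (3/5)^6 · (2/5)^22 = 3057647616/37252902984619140625
P = 376740 · 3057647616/37252902984619140625 = 230387632570368/7450580596923828125

Answer: 230387632570368/7450580596923828125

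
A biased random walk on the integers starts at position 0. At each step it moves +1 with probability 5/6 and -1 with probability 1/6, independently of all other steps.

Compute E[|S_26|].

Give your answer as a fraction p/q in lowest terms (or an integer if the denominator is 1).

S_26 takes values m ≡ 0 (mod 2) with |m| ≤ 26; P(S_26=m) = C(26,(26+m)/2) · (5/6)^((26+m)/2) · (1/6)^((26-m)/2).
Distribution: P(S=-26)=1/170581728179578208256, P(S=-24)=65/85290864089789104128, P(S=-22)=8125/170581728179578208256, P(S=-20)=40625/21322716022447276032, P(S=-18)=4671875/85290864089789104128, P(S=-16)=51390625/42645432044894552064, P(S=-14)=1798671875/85290864089789104128, P(S=-12)=6423828125/21322716022447276032, P(S=-10)=610263671875/170581728179578208256, P(S=-8)=3051318359375/85290864089789104128, P(S=-6)=51872412109375/170581728179578208256, P(S=-4)=23578369140625/10661358011223638016, P(S=-2)=589459228515625/42645432044894552064, P(S=0)=1587005615234375/21322716022447276032, P(S=2)=14736480712890625/42645432044894552064, P(S=4)=14736480712890625/10661358011223638016, P(S=6)=810506439208984375/170581728179578208256, P(S=8)=1191921234130859375/85290864089789104128, P(S=10)=5959606170654296875/170581728179578208256, P(S=12)=1568317413330078125/21322716022447276032, P(S=14)=10978221893310546875/85290864089789104128, P(S=16)=7841587066650390625/42645432044894552064, P(S=18)=17821788787841796875/85290864089789104128, P(S=20)=3874301910400390625/21322716022447276032, P(S=22)=19371509552001953125/170581728179578208256, P(S=24)=3874301910400390625/85290864089789104128, P(S=26)=1490116119384765625/170581728179578208256
E[|S_26|] = Σ_m |m|·P(S_26=m) = 184797696134314362931/10661358011223638016

Answer: 184797696134314362931/10661358011223638016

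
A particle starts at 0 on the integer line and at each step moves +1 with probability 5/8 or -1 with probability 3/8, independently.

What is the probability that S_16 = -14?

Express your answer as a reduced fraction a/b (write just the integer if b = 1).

Answer: 71744535/17592186044416

Derivation:
To reach position -14 after 16 steps: need 1 step of +1 and 15 steps of -1.
Number of such sequences: C(16,1) = 16
Each has probability (5/8)^1 · (3/8)^15 = 71744535/281474976710656
P = 16 · 71744535/281474976710656 = 71744535/17592186044416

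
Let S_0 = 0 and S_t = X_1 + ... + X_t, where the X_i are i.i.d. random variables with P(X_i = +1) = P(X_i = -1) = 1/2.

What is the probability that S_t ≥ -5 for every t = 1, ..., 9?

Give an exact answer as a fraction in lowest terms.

Let f(t,s) = #length-t paths at position s with S_1..S_t all ≥ -5.
f(t,s) = f(t-1,s-1) + f(t-1,s+1) for s ≥ -5; f(t,s) = 0 for s < -5.
t=0: f(0,0)=1
t=1: f(1,-1)=1 f(1,1)=1
t=2: f(2,-2)=1 f(2,0)=2 f(2,2)=1
t=3: f(3,-3)=1 f(3,-1)=3 f(3,1)=3 f(3,3)=1
t=4: f(4,-4)=1 f(4,-2)=4 f(4,0)=6 f(4,2)=4 f(4,4)=1
t=5: f(5,-5)=1 f(5,-3)=5 f(5,-1)=10 f(5,1)=10 f(5,3)=5 f(5,5)=1
t=6: f(6,-4)=6 f(6,-2)=15 f(6,0)=20 f(6,2)=15 f(6,4)=6 f(6,6)=1
t=7: f(7,-5)=6 f(7,-3)=21 f(7,-1)=35 f(7,1)=35 f(7,3)=21 f(7,5)=7 f(7,7)=1
t=8: f(8,-4)=27 f(8,-2)=56 f(8,0)=70 f(8,2)=56 f(8,4)=28 f(8,6)=8 f(8,8)=1
t=9: f(9,-5)=27 f(9,-3)=83 f(9,-1)=126 f(9,1)=126 f(9,3)=84 f(9,5)=36 f(9,7)=9 f(9,9)=1
Σ_s f(9,s) = 492
P = 492/512 = 123/128

Answer: 123/128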